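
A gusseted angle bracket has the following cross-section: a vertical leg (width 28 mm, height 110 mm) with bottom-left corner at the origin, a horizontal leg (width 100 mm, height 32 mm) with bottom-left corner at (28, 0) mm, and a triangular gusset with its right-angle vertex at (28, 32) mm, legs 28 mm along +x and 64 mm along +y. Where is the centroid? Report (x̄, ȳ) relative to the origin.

x̄ = 45.45 mm, ȳ = 37.40 mm

vertical leg: A = 28 × 110 = 3080.00, centroid at (14.00, 55.00).
horizontal leg: A = 100 × 32 = 3200.00, centroid at (78.00, 16.00).
gusset: A = ½·28·64 = 896.00, centroid at (37.33, 53.33).
ΣA = 7176.00 mm², ΣAx̄ = 326170.67 mm³, ΣAȳ = 268386.67 mm³.
x̄ = 326170.67/7176.00 = 45.45 mm; ȳ = 268386.67/7176.00 = 37.40 mm.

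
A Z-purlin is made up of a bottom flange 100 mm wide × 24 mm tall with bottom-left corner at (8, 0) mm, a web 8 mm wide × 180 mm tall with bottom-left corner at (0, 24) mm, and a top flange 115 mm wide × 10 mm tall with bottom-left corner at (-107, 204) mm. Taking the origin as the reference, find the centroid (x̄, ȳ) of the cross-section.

bottom flange: A = 100 × 24 = 2400.00, centroid at (58.00, 12.00).
web: A = 8 × 180 = 1440.00, centroid at (4.00, 114.00).
top flange: A = 115 × 10 = 1150.00, centroid at (-49.50, 209.00).
ΣA = 4990.00 mm²
ΣAx̄ = (2400.00)(58.00) + (1440.00)(4.00) + (1150.00)(-49.50) = 88035.00 mm³
ΣAȳ = (2400.00)(12.00) + (1440.00)(114.00) + (1150.00)(209.00) = 433310.00 mm³
x̄ = 88035.00 / 4990.00 = 17.64 mm
ȳ = 433310.00 / 4990.00 = 86.84 mm

x̄ = 17.64 mm, ȳ = 86.84 mm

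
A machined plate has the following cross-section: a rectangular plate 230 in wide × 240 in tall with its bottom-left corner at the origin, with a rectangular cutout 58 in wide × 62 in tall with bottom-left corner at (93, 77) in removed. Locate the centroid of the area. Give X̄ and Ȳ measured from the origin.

Part | A | x̄ᵢ | ȳᵢ | A·x̄ᵢ | A·ȳᵢ
plate | 55200.00 | 115.00 | 120.00 | 6348000.00 | 6624000.00
hole | -3596.00 | 122.00 | 108.00 | -438712.00 | -388368.00
Σ | 51604.00 |  |  | 5909288.00 | 6235632.00
X̄ = 5909288.00 / 51604.00 = 114.51 in
Ȳ = 6235632.00 / 51604.00 = 120.84 in

X̄ = 114.51 in, Ȳ = 120.84 in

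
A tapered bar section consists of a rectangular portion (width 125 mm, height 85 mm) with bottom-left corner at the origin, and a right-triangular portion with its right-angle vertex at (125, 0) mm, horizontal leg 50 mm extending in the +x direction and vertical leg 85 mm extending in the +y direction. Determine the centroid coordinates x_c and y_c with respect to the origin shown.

x_c = 75.69 mm, y_c = 40.14 mm

Part | A | x̄ᵢ | ȳᵢ | A·x̄ᵢ | A·ȳᵢ
rectangular portion | 10625.00 | 62.50 | 42.50 | 664062.50 | 451562.50
triangular portion | 2125.00 | 141.67 | 28.33 | 301041.67 | 60208.33
Σ | 12750.00 |  |  | 965104.17 | 511770.83
x_c = 965104.17 / 12750.00 = 75.69 mm
y_c = 511770.83 / 12750.00 = 40.14 mm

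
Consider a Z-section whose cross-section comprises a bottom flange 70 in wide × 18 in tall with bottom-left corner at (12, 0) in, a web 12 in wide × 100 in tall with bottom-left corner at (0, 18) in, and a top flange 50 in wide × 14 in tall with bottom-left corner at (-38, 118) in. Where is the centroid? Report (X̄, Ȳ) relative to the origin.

X̄ = 18.14 in, Ȳ = 57.10 in

bottom flange: A = 70 × 18 = 1260.00, centroid at (47.00, 9.00).
web: A = 12 × 100 = 1200.00, centroid at (6.00, 68.00).
top flange: A = 50 × 14 = 700.00, centroid at (-13.00, 125.00).
ΣA = 3160.00 in²
ΣAX̄ = (1260.00)(47.00) + (1200.00)(6.00) + (700.00)(-13.00) = 57320.00 in³
ΣAȲ = (1260.00)(9.00) + (1200.00)(68.00) + (700.00)(125.00) = 180440.00 in³
X̄ = 57320.00 / 3160.00 = 18.14 in
Ȳ = 180440.00 / 3160.00 = 57.10 in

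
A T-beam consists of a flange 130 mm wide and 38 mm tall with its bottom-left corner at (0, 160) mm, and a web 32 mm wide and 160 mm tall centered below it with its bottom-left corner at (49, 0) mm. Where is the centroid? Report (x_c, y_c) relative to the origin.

x_c = 65.00 mm, y_c = 128.61 mm

web: A = 32 × 160 = 5120.00, centroid at (65.00, 80.00).
flange: A = 130 × 38 = 4940.00, centroid at (65.00, 179.00).
ΣA = 10060.00 mm²
ΣAx_c = (5120.00)(65.00) + (4940.00)(65.00) = 653900.00 mm³
ΣAy_c = (5120.00)(80.00) + (4940.00)(179.00) = 1293860.00 mm³
x_c = 653900.00 / 10060.00 = 65.00 mm
y_c = 1293860.00 / 10060.00 = 128.61 mm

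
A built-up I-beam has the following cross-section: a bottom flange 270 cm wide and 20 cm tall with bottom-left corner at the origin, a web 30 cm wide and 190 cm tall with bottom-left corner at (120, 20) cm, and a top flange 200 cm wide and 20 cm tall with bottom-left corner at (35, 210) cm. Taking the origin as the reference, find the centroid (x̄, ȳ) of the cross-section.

x̄ = 135.00 cm, ȳ = 105.26 cm

bottom flange: A = 270 × 20 = 5400.00, centroid at (135.00, 10.00).
web: A = 30 × 190 = 5700.00, centroid at (135.00, 115.00).
top flange: A = 200 × 20 = 4000.00, centroid at (135.00, 220.00).
ΣA = 15100.00 cm²
ΣAx̄ = (5400.00)(135.00) + (5700.00)(135.00) + (4000.00)(135.00) = 2038500.00 cm³
ΣAȳ = (5400.00)(10.00) + (5700.00)(115.00) + (4000.00)(220.00) = 1589500.00 cm³
x̄ = 2038500.00 / 15100.00 = 135.00 cm
ȳ = 1589500.00 / 15100.00 = 105.26 cm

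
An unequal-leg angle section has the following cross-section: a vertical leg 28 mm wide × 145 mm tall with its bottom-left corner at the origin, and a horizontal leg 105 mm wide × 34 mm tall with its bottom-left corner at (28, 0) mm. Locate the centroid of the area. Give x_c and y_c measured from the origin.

x_c = 45.11 mm, y_c = 46.53 mm

Part | A | x̄ᵢ | ȳᵢ | A·x̄ᵢ | A·ȳᵢ
vertical leg | 4060.00 | 14.00 | 72.50 | 56840.00 | 294350.00
horizontal leg | 3570.00 | 80.50 | 17.00 | 287385.00 | 60690.00
Σ | 7630.00 |  |  | 344225.00 | 355040.00
x_c = 344225.00 / 7630.00 = 45.11 mm
y_c = 355040.00 / 7630.00 = 46.53 mm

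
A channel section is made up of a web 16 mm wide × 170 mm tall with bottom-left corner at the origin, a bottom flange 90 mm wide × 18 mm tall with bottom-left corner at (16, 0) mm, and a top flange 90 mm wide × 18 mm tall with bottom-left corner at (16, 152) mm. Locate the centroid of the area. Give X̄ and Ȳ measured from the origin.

X̄ = 36.81 mm, Ȳ = 85.00 mm

web: A = 16 × 170 = 2720.00, centroid at (8.00, 85.00).
bottom flange: A = 90 × 18 = 1620.00, centroid at (61.00, 9.00).
top flange: A = 90 × 18 = 1620.00, centroid at (61.00, 161.00).
ΣA = 5960.00 mm²
ΣAX̄ = (2720.00)(8.00) + (1620.00)(61.00) + (1620.00)(61.00) = 219400.00 mm³
ΣAȲ = (2720.00)(85.00) + (1620.00)(9.00) + (1620.00)(161.00) = 506600.00 mm³
X̄ = 219400.00 / 5960.00 = 36.81 mm
Ȳ = 506600.00 / 5960.00 = 85.00 mm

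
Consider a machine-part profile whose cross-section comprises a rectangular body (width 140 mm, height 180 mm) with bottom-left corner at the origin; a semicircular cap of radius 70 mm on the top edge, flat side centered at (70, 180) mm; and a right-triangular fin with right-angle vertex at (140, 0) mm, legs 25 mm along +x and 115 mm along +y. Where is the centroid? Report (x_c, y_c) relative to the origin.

rectangular body: A = 140 × 180 = 25200.00, centroid at (70.00, 90.00).
semicircular top: A = ½π·70² = 7696.90, centroid at (70.00, 209.71).
triangular fin: A = ½·25·115 = 1437.50, centroid at (148.33, 38.33).
ΣA = 34334.40 mm², ΣAx_c = 2516012.31 mm³, ΣAy_c = 3937213.19 mm³.
x_c = 2516012.31/34334.40 = 73.28 mm; y_c = 3937213.19/34334.40 = 114.67 mm.

x_c = 73.28 mm, y_c = 114.67 mm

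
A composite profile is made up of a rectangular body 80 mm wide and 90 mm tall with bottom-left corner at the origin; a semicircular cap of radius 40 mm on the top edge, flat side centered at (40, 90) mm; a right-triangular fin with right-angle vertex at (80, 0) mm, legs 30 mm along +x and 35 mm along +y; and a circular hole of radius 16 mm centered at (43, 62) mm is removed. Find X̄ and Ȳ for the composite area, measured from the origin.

X̄ = 42.53 mm, Ȳ = 58.21 mm

rectangular body: A = 80 × 90 = 7200.00, centroid at (40.00, 45.00).
semicircular top: A = ½π·40² = 2513.27, centroid at (40.00, 106.98).
triangular fin: A = ½·30·35 = 525.00, centroid at (90.00, 11.67).
hole: A = −π·16² = -804.25, centroid at (43.00, 62.00).
ΣA = 9434.03 mm², ΣAX̄ = 401198.31 mm³, ΣAȲ = 549122.98 mm³.
X̄ = 401198.31/9434.03 = 42.53 mm; Ȳ = 549122.98/9434.03 = 58.21 mm.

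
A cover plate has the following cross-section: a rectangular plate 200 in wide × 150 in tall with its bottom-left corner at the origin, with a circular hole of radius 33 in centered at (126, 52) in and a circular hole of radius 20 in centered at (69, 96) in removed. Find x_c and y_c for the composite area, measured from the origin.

x_c = 98.03 in, y_c = 77.07 in

plate: A = 200 × 150 = 30000.00, centroid at (100.00, 75.00).
hole 1: A = −π·33² = -3421.19, centroid at (126.00, 52.00).
hole 2: A = −π·20² = -1256.64, centroid at (69.00, 96.00).
ΣA = 25322.17 in², ΣAx_c = 2482221.55 in³, ΣAy_c = 1951460.73 in³.
x_c = 2482221.55/25322.17 = 98.03 in; y_c = 1951460.73/25322.17 = 77.07 in.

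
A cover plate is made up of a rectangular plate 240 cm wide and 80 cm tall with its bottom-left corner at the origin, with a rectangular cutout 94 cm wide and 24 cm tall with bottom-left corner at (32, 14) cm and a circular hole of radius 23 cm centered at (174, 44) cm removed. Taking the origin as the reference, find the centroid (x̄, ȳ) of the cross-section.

x̄ = 120.18 cm, ȳ = 41.63 cm

plate: A = 240 × 80 = 19200.00, centroid at (120.00, 40.00).
hole 1: A = −(94 × 24) = -2256.00, centroid at (79.00, 26.00).
hole 2: A = −π·23² = -1661.90, centroid at (174.00, 44.00).
ΣA = 15282.10 cm²
ΣAx̄ = (19200.00)(120.00) + (-2256.00)(79.00) + (-1661.90)(174.00) = 1836604.96 cm³
ΣAȳ = (19200.00)(40.00) + (-2256.00)(26.00) + (-1661.90)(44.00) = 636220.29 cm³
x̄ = 1836604.96 / 15282.10 = 120.18 cm
ȳ = 636220.29 / 15282.10 = 41.63 cm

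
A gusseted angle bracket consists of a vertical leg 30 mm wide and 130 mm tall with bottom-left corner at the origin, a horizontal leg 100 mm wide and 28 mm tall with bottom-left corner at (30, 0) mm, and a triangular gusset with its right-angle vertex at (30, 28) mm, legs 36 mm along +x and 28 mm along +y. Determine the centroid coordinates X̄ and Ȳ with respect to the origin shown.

vertical leg: A = 30 × 130 = 3900.00, centroid at (15.00, 65.00).
horizontal leg: A = 100 × 28 = 2800.00, centroid at (80.00, 14.00).
gusset: A = ½·36·28 = 504.00, centroid at (42.00, 37.33).
ΣA = 7204.00 mm², ΣAX̄ = 303668.00 mm³, ΣAȲ = 311516.00 mm³.
X̄ = 303668.00/7204.00 = 42.15 mm; Ȳ = 311516.00/7204.00 = 43.24 mm.

X̄ = 42.15 mm, Ȳ = 43.24 mm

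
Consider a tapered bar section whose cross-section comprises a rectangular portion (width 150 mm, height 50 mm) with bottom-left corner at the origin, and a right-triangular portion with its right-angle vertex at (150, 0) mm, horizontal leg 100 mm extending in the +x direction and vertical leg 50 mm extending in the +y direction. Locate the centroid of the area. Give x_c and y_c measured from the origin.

Part | A | x̄ᵢ | ȳᵢ | A·x̄ᵢ | A·ȳᵢ
rectangular portion | 7500.00 | 75.00 | 25.00 | 562500.00 | 187500.00
triangular portion | 2500.00 | 183.33 | 16.67 | 458333.33 | 41666.67
Σ | 10000.00 |  |  | 1020833.33 | 229166.67
x_c = 1020833.33 / 10000.00 = 102.08 mm
y_c = 229166.67 / 10000.00 = 22.92 mm

x_c = 102.08 mm, y_c = 22.92 mm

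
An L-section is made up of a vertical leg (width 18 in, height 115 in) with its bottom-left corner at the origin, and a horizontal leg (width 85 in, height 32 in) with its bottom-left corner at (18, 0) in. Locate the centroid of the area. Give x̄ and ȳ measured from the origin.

x̄ = 38.24 in, ȳ = 33.93 in

vertical leg: A = 18 × 115 = 2070.00, centroid at (9.00, 57.50).
horizontal leg: A = 85 × 32 = 2720.00, centroid at (60.50, 16.00).
ΣA = 4790.00 in²
ΣAx̄ = (2070.00)(9.00) + (2720.00)(60.50) = 183190.00 in³
ΣAȳ = (2070.00)(57.50) + (2720.00)(16.00) = 162545.00 in³
x̄ = 183190.00 / 4790.00 = 38.24 in
ȳ = 162545.00 / 4790.00 = 33.93 in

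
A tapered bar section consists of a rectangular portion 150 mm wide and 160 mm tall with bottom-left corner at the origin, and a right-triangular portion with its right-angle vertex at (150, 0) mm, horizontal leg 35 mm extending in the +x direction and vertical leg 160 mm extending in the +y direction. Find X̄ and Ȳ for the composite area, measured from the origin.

X̄ = 84.05 mm, Ȳ = 77.21 mm

rectangular portion: A = 150 × 160 = 24000.00, centroid at (75.00, 80.00).
triangular portion: A = ½·35·160 = 2800.00, centroid at (161.67, 53.33).
ΣA = 26800.00 mm²
ΣAX̄ = (24000.00)(75.00) + (2800.00)(161.67) = 2252666.67 mm³
ΣAȲ = (24000.00)(80.00) + (2800.00)(53.33) = 2069333.33 mm³
X̄ = 2252666.67 / 26800.00 = 84.05 mm
Ȳ = 2069333.33 / 26800.00 = 77.21 mm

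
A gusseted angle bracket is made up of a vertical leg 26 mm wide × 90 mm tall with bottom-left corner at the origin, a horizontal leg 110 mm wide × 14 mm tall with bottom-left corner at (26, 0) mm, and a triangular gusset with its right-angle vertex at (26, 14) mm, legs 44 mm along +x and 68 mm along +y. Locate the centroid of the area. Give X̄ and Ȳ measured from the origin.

vertical leg: A = 26 × 90 = 2340.00, centroid at (13.00, 45.00).
horizontal leg: A = 110 × 14 = 1540.00, centroid at (81.00, 7.00).
gusset: A = ½·44·68 = 1496.00, centroid at (40.67, 36.67).
ΣA = 5376.00 mm², ΣAX̄ = 215997.33 mm³, ΣAȲ = 170933.33 mm³.
X̄ = 215997.33/5376.00 = 40.18 mm; Ȳ = 170933.33/5376.00 = 31.80 mm.

X̄ = 40.18 mm, Ȳ = 31.80 mm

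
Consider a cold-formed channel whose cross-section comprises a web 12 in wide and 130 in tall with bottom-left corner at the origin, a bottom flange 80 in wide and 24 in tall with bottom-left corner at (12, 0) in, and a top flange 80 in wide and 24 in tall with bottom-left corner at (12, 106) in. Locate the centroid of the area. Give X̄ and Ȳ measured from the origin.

web: A = 12 × 130 = 1560.00, centroid at (6.00, 65.00).
bottom flange: A = 80 × 24 = 1920.00, centroid at (52.00, 12.00).
top flange: A = 80 × 24 = 1920.00, centroid at (52.00, 118.00).
ΣA = 5400.00 in², ΣAX̄ = 209040.00 in³, ΣAȲ = 351000.00 in³.
X̄ = 209040.00/5400.00 = 38.71 in; Ȳ = 351000.00/5400.00 = 65.00 in.

X̄ = 38.71 in, Ȳ = 65.00 in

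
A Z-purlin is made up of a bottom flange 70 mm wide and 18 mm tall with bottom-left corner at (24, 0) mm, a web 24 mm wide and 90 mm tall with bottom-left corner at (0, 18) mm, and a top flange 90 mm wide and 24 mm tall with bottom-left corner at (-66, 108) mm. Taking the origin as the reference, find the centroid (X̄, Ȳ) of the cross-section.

X̄ = 9.84 mm, Ȳ = 72.87 mm

Part | A | x̄ᵢ | ȳᵢ | A·x̄ᵢ | A·ȳᵢ
bottom flange | 1260.00 | 59.00 | 9.00 | 74340.00 | 11340.00
web | 2160.00 | 12.00 | 63.00 | 25920.00 | 136080.00
top flange | 2160.00 | -21.00 | 120.00 | -45360.00 | 259200.00
Σ | 5580.00 |  |  | 54900.00 | 406620.00
X̄ = 54900.00 / 5580.00 = 9.84 mm
Ȳ = 406620.00 / 5580.00 = 72.87 mm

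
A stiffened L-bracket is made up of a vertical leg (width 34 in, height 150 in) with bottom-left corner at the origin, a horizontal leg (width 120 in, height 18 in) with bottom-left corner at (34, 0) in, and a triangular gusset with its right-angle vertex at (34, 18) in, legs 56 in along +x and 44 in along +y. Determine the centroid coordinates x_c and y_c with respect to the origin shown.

x_c = 41.76 in, y_c = 52.07 in

vertical leg: A = 34 × 150 = 5100.00, centroid at (17.00, 75.00).
horizontal leg: A = 120 × 18 = 2160.00, centroid at (94.00, 9.00).
gusset: A = ½·56·44 = 1232.00, centroid at (52.67, 32.67).
ΣA = 8492.00 in²
ΣAx_c = (5100.00)(17.00) + (2160.00)(94.00) + (1232.00)(52.67) = 354625.33 in³
ΣAy_c = (5100.00)(75.00) + (2160.00)(9.00) + (1232.00)(32.67) = 442185.33 in³
x_c = 354625.33 / 8492.00 = 41.76 in
y_c = 442185.33 / 8492.00 = 52.07 in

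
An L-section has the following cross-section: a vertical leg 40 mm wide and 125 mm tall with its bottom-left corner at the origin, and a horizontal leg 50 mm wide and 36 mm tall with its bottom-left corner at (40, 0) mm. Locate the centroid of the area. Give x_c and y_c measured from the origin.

x_c = 31.91 mm, y_c = 50.72 mm

vertical leg: A = 40 × 125 = 5000.00, centroid at (20.00, 62.50).
horizontal leg: A = 50 × 36 = 1800.00, centroid at (65.00, 18.00).
ΣA = 6800.00 mm²
ΣAx_c = (5000.00)(20.00) + (1800.00)(65.00) = 217000.00 mm³
ΣAy_c = (5000.00)(62.50) + (1800.00)(18.00) = 344900.00 mm³
x_c = 217000.00 / 6800.00 = 31.91 mm
y_c = 344900.00 / 6800.00 = 50.72 mm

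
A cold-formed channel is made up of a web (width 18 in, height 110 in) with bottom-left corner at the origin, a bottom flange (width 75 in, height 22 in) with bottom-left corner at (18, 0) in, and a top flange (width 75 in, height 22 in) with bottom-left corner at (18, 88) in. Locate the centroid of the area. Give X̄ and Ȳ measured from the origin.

X̄ = 38.06 in, Ȳ = 55.00 in

web: A = 18 × 110 = 1980.00, centroid at (9.00, 55.00).
bottom flange: A = 75 × 22 = 1650.00, centroid at (55.50, 11.00).
top flange: A = 75 × 22 = 1650.00, centroid at (55.50, 99.00).
ΣA = 5280.00 in², ΣAX̄ = 200970.00 in³, ΣAȲ = 290400.00 in³.
X̄ = 200970.00/5280.00 = 38.06 in; Ȳ = 290400.00/5280.00 = 55.00 in.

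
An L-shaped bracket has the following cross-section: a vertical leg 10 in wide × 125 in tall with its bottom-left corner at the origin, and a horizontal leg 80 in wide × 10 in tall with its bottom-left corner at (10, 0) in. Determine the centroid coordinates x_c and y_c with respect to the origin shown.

vertical leg: A = 10 × 125 = 1250.00, centroid at (5.00, 62.50).
horizontal leg: A = 80 × 10 = 800.00, centroid at (50.00, 5.00).
ΣA = 2050.00 in², ΣAx_c = 46250.00 in³, ΣAy_c = 82125.00 in³.
x_c = 46250.00/2050.00 = 22.56 in; y_c = 82125.00/2050.00 = 40.06 in.

x_c = 22.56 in, y_c = 40.06 in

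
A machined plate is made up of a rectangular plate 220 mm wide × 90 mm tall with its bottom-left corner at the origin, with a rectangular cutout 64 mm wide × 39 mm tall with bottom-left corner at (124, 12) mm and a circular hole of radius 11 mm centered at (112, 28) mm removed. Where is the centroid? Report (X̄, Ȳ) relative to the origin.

X̄ = 103.17 mm, Ȳ = 47.37 mm

plate: A = 220 × 90 = 19800.00, centroid at (110.00, 45.00).
hole 1: A = −(64 × 39) = -2496.00, centroid at (156.00, 31.50).
hole 2: A = −π·11² = -380.13, centroid at (112.00, 28.00).
ΣA = 16923.87 mm², ΣAX̄ = 1746049.14 mm³, ΣAȲ = 801732.28 mm³.
X̄ = 1746049.14/16923.87 = 103.17 mm; Ȳ = 801732.28/16923.87 = 47.37 mm.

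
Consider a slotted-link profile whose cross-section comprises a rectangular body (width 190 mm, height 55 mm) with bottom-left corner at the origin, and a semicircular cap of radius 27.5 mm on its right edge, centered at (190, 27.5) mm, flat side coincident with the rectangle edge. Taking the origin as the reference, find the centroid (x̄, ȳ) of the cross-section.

rectangular body: A = 190 × 55 = 10450.00, centroid at (95.00, 27.50).
semicircular end: A = ½π·27.5² = 1187.91, centroid at (201.67, 27.50).
ΣA = 11637.91 mm²
ΣAx̄ = (10450.00)(95.00) + (1187.91)(201.67) = 1232318.38 mm³
ΣAȳ = (10450.00)(27.50) + (1187.91)(27.50) = 320042.65 mm³
x̄ = 1232318.38 / 11637.91 = 105.89 mm
ȳ = 320042.65 / 11637.91 = 27.50 mm

x̄ = 105.89 mm, ȳ = 27.50 mm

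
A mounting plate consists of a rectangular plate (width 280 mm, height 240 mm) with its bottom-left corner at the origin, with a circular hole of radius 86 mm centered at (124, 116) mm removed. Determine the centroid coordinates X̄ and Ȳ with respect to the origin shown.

Part | A | x̄ᵢ | ȳᵢ | A·x̄ᵢ | A·ȳᵢ
plate | 67200.00 | 140.00 | 120.00 | 9408000.00 | 8064000.00
hole | -23235.22 | 124.00 | 116.00 | -2881167.19 | -2695285.43
Σ | 43964.78 |  |  | 6526832.81 | 5368714.57
X̄ = 6526832.81 / 43964.78 = 148.46 mm
Ȳ = 5368714.57 / 43964.78 = 122.11 mm

X̄ = 148.46 mm, Ȳ = 122.11 mm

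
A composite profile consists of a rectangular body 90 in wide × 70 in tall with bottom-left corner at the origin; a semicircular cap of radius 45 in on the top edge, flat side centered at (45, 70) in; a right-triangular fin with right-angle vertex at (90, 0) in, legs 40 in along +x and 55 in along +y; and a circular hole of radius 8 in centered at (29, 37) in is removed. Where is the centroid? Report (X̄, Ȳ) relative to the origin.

Part | A | x̄ᵢ | ȳᵢ | A·x̄ᵢ | A·ȳᵢ
rectangular body | 6300.00 | 45.00 | 35.00 | 283500.00 | 220500.00
semicircular top | 3180.86 | 45.00 | 89.10 | 143138.82 | 283410.38
triangular fin | 1100.00 | 103.33 | 18.33 | 113666.67 | 20166.67
hole | -201.06 | 29.00 | 37.00 | -5830.80 | -7439.29
Σ | 10379.80 |  |  | 534474.69 | 516637.75
X̄ = 534474.69 / 10379.80 = 51.49 in
Ȳ = 516637.75 / 10379.80 = 49.77 in

X̄ = 51.49 in, Ȳ = 49.77 in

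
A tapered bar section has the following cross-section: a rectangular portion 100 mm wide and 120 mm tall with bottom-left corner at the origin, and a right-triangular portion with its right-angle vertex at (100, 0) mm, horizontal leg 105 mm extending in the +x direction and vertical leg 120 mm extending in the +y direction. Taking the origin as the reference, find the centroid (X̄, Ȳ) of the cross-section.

rectangular portion: A = 100 × 120 = 12000.00, centroid at (50.00, 60.00).
triangular portion: A = ½·105·120 = 6300.00, centroid at (135.00, 40.00).
ΣA = 18300.00 mm²
ΣAX̄ = (12000.00)(50.00) + (6300.00)(135.00) = 1450500.00 mm³
ΣAȲ = (12000.00)(60.00) + (6300.00)(40.00) = 972000.00 mm³
X̄ = 1450500.00 / 18300.00 = 79.26 mm
Ȳ = 972000.00 / 18300.00 = 53.11 mm

X̄ = 79.26 mm, Ȳ = 53.11 mm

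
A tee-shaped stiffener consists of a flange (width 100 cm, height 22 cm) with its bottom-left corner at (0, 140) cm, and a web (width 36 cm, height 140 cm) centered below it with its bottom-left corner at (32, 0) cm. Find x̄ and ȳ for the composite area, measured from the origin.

x̄ = 50.00 cm, ȳ = 94.61 cm

web: A = 36 × 140 = 5040.00, centroid at (50.00, 70.00).
flange: A = 100 × 22 = 2200.00, centroid at (50.00, 151.00).
ΣA = 7240.00 cm², ΣAx̄ = 362000.00 cm³, ΣAȳ = 685000.00 cm³.
x̄ = 362000.00/7240.00 = 50.00 cm; ȳ = 685000.00/7240.00 = 94.61 cm.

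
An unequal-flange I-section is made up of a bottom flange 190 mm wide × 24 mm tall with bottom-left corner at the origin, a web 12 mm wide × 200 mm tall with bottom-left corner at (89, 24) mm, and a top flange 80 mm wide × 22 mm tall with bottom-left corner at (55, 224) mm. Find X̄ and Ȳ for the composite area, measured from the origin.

X̄ = 95.00 mm, Ȳ = 87.83 mm

bottom flange: A = 190 × 24 = 4560.00, centroid at (95.00, 12.00).
web: A = 12 × 200 = 2400.00, centroid at (95.00, 124.00).
top flange: A = 80 × 22 = 1760.00, centroid at (95.00, 235.00).
ΣA = 8720.00 mm²
ΣAX̄ = (4560.00)(95.00) + (2400.00)(95.00) + (1760.00)(95.00) = 828400.00 mm³
ΣAȲ = (4560.00)(12.00) + (2400.00)(124.00) + (1760.00)(235.00) = 765920.00 mm³
X̄ = 828400.00 / 8720.00 = 95.00 mm
Ȳ = 765920.00 / 8720.00 = 87.83 mm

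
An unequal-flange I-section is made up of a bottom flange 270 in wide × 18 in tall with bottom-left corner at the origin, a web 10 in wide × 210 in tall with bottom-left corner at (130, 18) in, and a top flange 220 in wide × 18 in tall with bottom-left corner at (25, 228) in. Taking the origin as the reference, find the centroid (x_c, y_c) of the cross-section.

x_c = 135.00 in, y_c = 113.60 in

bottom flange: A = 270 × 18 = 4860.00, centroid at (135.00, 9.00).
web: A = 10 × 210 = 2100.00, centroid at (135.00, 123.00).
top flange: A = 220 × 18 = 3960.00, centroid at (135.00, 237.00).
ΣA = 10920.00 in²
ΣAx_c = (4860.00)(135.00) + (2100.00)(135.00) + (3960.00)(135.00) = 1474200.00 in³
ΣAy_c = (4860.00)(9.00) + (2100.00)(123.00) + (3960.00)(237.00) = 1240560.00 in³
x_c = 1474200.00 / 10920.00 = 135.00 in
y_c = 1240560.00 / 10920.00 = 113.60 in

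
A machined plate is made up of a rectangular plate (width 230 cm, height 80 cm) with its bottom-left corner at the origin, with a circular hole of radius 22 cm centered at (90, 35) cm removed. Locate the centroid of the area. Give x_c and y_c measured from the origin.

plate: A = 230 × 80 = 18400.00, centroid at (115.00, 40.00).
hole: A = −π·22² = -1520.53, centroid at (90.00, 35.00).
ΣA = 16879.47 cm²
ΣAx_c = (18400.00)(115.00) + (-1520.53)(90.00) = 1979152.22 cm³
ΣAy_c = (18400.00)(40.00) + (-1520.53)(35.00) = 682781.42 cm³
x_c = 1979152.22 / 16879.47 = 117.25 cm
y_c = 682781.42 / 16879.47 = 40.45 cm

x_c = 117.25 cm, y_c = 40.45 cm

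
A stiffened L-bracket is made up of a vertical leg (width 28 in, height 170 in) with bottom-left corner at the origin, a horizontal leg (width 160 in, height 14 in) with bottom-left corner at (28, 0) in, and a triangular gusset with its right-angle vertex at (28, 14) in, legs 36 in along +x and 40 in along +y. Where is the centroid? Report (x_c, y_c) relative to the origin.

x_c = 43.70 in, y_c = 56.99 in

Part | A | x̄ᵢ | ȳᵢ | A·x̄ᵢ | A·ȳᵢ
vertical leg | 4760.00 | 14.00 | 85.00 | 66640.00 | 404600.00
horizontal leg | 2240.00 | 108.00 | 7.00 | 241920.00 | 15680.00
gusset | 720.00 | 40.00 | 27.33 | 28800.00 | 19680.00
Σ | 7720.00 |  |  | 337360.00 | 439960.00
x_c = 337360.00 / 7720.00 = 43.70 in
y_c = 439960.00 / 7720.00 = 56.99 in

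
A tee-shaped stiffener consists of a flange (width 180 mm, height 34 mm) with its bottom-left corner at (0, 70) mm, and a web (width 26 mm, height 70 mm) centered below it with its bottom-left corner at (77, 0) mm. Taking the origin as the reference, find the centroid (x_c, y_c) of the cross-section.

Part | A | x̄ᵢ | ȳᵢ | A·x̄ᵢ | A·ȳᵢ
web | 1820.00 | 90.00 | 35.00 | 163800.00 | 63700.00
flange | 6120.00 | 90.00 | 87.00 | 550800.00 | 532440.00
Σ | 7940.00 |  |  | 714600.00 | 596140.00
x_c = 714600.00 / 7940.00 = 90.00 mm
y_c = 596140.00 / 7940.00 = 75.08 mm

x_c = 90.00 mm, y_c = 75.08 mm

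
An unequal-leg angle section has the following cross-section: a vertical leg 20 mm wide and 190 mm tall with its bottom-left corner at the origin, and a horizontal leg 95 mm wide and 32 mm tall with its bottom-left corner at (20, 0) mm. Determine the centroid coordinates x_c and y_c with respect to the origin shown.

vertical leg: A = 20 × 190 = 3800.00, centroid at (10.00, 95.00).
horizontal leg: A = 95 × 32 = 3040.00, centroid at (67.50, 16.00).
ΣA = 6840.00 mm², ΣAx_c = 243200.00 mm³, ΣAy_c = 409640.00 mm³.
x_c = 243200.00/6840.00 = 35.56 mm; y_c = 409640.00/6840.00 = 59.89 mm.

x_c = 35.56 mm, y_c = 59.89 mm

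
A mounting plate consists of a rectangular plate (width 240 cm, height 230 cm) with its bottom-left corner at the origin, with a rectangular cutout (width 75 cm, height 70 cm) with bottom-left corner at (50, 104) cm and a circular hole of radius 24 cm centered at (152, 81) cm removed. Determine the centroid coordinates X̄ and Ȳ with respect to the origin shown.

Part | A | x̄ᵢ | ȳᵢ | A·x̄ᵢ | A·ȳᵢ
plate | 55200.00 | 120.00 | 115.00 | 6624000.00 | 6348000.00
hole 1 | -5250.00 | 87.50 | 139.00 | -459375.00 | -729750.00
hole 2 | -1809.56 | 152.00 | 81.00 | -275052.72 | -146574.15
Σ | 48140.44 |  |  | 5889572.28 | 5471675.85
X̄ = 5889572.28 / 48140.44 = 122.34 cm
Ȳ = 5471675.85 / 48140.44 = 113.66 cm

X̄ = 122.34 cm, Ȳ = 113.66 cm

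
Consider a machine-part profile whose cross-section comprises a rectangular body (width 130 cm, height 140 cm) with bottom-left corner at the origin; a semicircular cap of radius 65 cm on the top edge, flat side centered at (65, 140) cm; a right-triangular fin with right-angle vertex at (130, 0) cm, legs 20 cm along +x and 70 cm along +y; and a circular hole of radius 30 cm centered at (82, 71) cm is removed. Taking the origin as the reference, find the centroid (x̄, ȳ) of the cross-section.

x̄ = 65.09 cm, ȳ = 96.96 cm

rectangular body: A = 130 × 140 = 18200.00, centroid at (65.00, 70.00).
semicircular top: A = ½π·65² = 6636.61, centroid at (65.00, 167.59).
triangular fin: A = ½·20·70 = 700.00, centroid at (136.67, 23.33).
hole: A = −π·30² = -2827.43, centroid at (82.00, 71.00).
ΣA = 22709.18 cm²
ΣAx̄ = (18200.00)(65.00) + (6636.61)(65.00) + (700.00)(136.67) + (-2827.43)(82.00) = 1478197.07 cm³
ΣAȳ = (18200.00)(70.00) + (6636.61)(167.59) + (700.00)(23.33) + (-2827.43)(71.00) = 2201794.92 cm³
x̄ = 1478197.07 / 22709.18 = 65.09 cm
ȳ = 2201794.92 / 22709.18 = 96.96 cm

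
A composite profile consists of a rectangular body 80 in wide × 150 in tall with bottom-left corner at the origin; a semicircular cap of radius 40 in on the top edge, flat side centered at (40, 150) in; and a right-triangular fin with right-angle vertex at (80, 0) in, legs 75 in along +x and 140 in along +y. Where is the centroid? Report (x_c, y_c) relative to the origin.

rectangular body: A = 80 × 150 = 12000.00, centroid at (40.00, 75.00).
semicircular top: A = ½π·40² = 2513.27, centroid at (40.00, 166.98).
triangular fin: A = ½·75·140 = 5250.00, centroid at (105.00, 46.67).
ΣA = 19763.27 in²
ΣAx_c = (12000.00)(40.00) + (2513.27)(40.00) + (5250.00)(105.00) = 1131780.96 in³
ΣAy_c = (12000.00)(75.00) + (2513.27)(166.98) + (5250.00)(46.67) = 1564657.79 in³
x_c = 1131780.96 / 19763.27 = 57.27 in
y_c = 1564657.79 / 19763.27 = 79.17 in

x_c = 57.27 in, y_c = 79.17 in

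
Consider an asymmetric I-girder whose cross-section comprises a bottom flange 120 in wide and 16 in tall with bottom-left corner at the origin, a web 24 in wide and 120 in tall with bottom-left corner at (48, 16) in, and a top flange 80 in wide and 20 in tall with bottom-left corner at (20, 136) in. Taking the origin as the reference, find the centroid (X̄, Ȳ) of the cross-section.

bottom flange: A = 120 × 16 = 1920.00, centroid at (60.00, 8.00).
web: A = 24 × 120 = 2880.00, centroid at (60.00, 76.00).
top flange: A = 80 × 20 = 1600.00, centroid at (60.00, 146.00).
ΣA = 6400.00 in², ΣAX̄ = 384000.00 in³, ΣAȲ = 467840.00 in³.
X̄ = 384000.00/6400.00 = 60.00 in; Ȳ = 467840.00/6400.00 = 73.10 in.

X̄ = 60.00 in, Ȳ = 73.10 in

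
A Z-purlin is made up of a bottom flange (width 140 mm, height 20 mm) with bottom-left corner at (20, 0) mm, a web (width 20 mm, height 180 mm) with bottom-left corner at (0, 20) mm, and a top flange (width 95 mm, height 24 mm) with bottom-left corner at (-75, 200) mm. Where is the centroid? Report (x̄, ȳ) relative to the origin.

bottom flange: A = 140 × 20 = 2800.00, centroid at (90.00, 10.00).
web: A = 20 × 180 = 3600.00, centroid at (10.00, 110.00).
top flange: A = 95 × 24 = 2280.00, centroid at (-27.50, 212.00).
ΣA = 8680.00 mm², ΣAx̄ = 225300.00 mm³, ΣAȳ = 907360.00 mm³.
x̄ = 225300.00/8680.00 = 25.96 mm; ȳ = 907360.00/8680.00 = 104.53 mm.

x̄ = 25.96 mm, ȳ = 104.53 mm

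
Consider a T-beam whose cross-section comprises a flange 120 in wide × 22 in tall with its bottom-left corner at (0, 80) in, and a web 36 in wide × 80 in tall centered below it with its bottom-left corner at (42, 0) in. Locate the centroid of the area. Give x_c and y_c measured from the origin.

x_c = 60.00 in, y_c = 64.39 in

web: A = 36 × 80 = 2880.00, centroid at (60.00, 40.00).
flange: A = 120 × 22 = 2640.00, centroid at (60.00, 91.00).
ΣA = 5520.00 in², ΣAx_c = 331200.00 in³, ΣAy_c = 355440.00 in³.
x_c = 331200.00/5520.00 = 60.00 in; y_c = 355440.00/5520.00 = 64.39 in.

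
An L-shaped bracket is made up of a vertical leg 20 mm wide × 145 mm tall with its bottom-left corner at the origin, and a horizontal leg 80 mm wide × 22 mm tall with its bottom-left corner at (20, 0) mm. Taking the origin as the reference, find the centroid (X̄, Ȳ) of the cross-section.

X̄ = 28.88 mm, Ȳ = 49.27 mm

vertical leg: A = 20 × 145 = 2900.00, centroid at (10.00, 72.50).
horizontal leg: A = 80 × 22 = 1760.00, centroid at (60.00, 11.00).
ΣA = 4660.00 mm², ΣAX̄ = 134600.00 mm³, ΣAȲ = 229610.00 mm³.
X̄ = 134600.00/4660.00 = 28.88 mm; Ȳ = 229610.00/4660.00 = 49.27 mm.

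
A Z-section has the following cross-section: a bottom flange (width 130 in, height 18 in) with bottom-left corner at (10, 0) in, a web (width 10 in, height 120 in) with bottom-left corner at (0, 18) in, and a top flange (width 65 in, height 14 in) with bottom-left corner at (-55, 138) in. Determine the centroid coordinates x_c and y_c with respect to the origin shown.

bottom flange: A = 130 × 18 = 2340.00, centroid at (75.00, 9.00).
web: A = 10 × 120 = 1200.00, centroid at (5.00, 78.00).
top flange: A = 65 × 14 = 910.00, centroid at (-22.50, 145.00).
ΣA = 4450.00 in²
ΣAx_c = (2340.00)(75.00) + (1200.00)(5.00) + (910.00)(-22.50) = 161025.00 in³
ΣAy_c = (2340.00)(9.00) + (1200.00)(78.00) + (910.00)(145.00) = 246610.00 in³
x_c = 161025.00 / 4450.00 = 36.19 in
y_c = 246610.00 / 4450.00 = 55.42 in

x_c = 36.19 in, y_c = 55.42 in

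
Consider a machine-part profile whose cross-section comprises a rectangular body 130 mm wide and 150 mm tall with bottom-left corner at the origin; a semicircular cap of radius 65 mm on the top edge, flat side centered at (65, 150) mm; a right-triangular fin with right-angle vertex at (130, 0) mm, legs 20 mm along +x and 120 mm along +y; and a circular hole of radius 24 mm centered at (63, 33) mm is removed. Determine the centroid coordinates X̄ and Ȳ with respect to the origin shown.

X̄ = 68.51 mm, Ȳ = 103.00 mm

rectangular body: A = 130 × 150 = 19500.00, centroid at (65.00, 75.00).
semicircular top: A = ½π·65² = 6636.61, centroid at (65.00, 177.59).
triangular fin: A = ½·20·120 = 1200.00, centroid at (136.67, 40.00).
hole: A = −π·24² = -1809.56, centroid at (63.00, 33.00).
ΣA = 25527.06 mm²
ΣAX̄ = (19500.00)(65.00) + (6636.61)(65.00) + (1200.00)(136.67) + (-1809.56)(63.00) = 1748877.83 mm³
ΣAȲ = (19500.00)(75.00) + (6636.61)(177.59) + (1200.00)(40.00) + (-1809.56)(33.00) = 2629360.11 mm³
X̄ = 1748877.83 / 25527.06 = 68.51 mm
Ȳ = 2629360.11 / 25527.06 = 103.00 mm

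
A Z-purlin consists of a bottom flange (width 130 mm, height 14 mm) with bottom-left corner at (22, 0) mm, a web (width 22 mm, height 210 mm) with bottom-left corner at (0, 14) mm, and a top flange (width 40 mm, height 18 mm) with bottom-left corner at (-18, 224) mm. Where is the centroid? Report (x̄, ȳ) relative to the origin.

bottom flange: A = 130 × 14 = 1820.00, centroid at (87.00, 7.00).
web: A = 22 × 210 = 4620.00, centroid at (11.00, 119.00).
top flange: A = 40 × 18 = 720.00, centroid at (2.00, 233.00).
ΣA = 7160.00 mm², ΣAx̄ = 210600.00 mm³, ΣAȳ = 730280.00 mm³.
x̄ = 210600.00/7160.00 = 29.41 mm; ȳ = 730280.00/7160.00 = 101.99 mm.

x̄ = 29.41 mm, ȳ = 101.99 mm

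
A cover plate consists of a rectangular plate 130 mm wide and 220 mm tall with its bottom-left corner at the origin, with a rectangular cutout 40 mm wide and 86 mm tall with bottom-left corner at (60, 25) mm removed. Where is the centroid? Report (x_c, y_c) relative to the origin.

plate: A = 130 × 220 = 28600.00, centroid at (65.00, 110.00).
hole: A = −(40 × 86) = -3440.00, centroid at (80.00, 68.00).
ΣA = 25160.00 mm²
ΣAx_c = (28600.00)(65.00) + (-3440.00)(80.00) = 1583800.00 mm³
ΣAy_c = (28600.00)(110.00) + (-3440.00)(68.00) = 2912080.00 mm³
x_c = 1583800.00 / 25160.00 = 62.95 mm
y_c = 2912080.00 / 25160.00 = 115.74 mm

x_c = 62.95 mm, y_c = 115.74 mm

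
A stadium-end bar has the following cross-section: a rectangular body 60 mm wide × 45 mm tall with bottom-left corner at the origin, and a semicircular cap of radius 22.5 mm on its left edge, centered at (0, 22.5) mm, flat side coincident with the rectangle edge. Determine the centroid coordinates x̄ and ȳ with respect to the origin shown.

rectangular body: A = 60 × 45 = 2700.00, centroid at (30.00, 22.50).
semicircular end: A = ½π·22.5² = 795.22, centroid at (-9.55, 22.50).
ΣA = 3495.22 mm², ΣAx̄ = 73406.25 mm³, ΣAȳ = 78642.35 mm³.
x̄ = 73406.25/3495.22 = 21.00 mm; ȳ = 78642.35/3495.22 = 22.50 mm.

x̄ = 21.00 mm, ȳ = 22.50 mm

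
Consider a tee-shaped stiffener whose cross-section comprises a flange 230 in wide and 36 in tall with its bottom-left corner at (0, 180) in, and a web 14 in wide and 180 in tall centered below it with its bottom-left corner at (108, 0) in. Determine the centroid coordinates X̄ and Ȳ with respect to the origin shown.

Part | A | x̄ᵢ | ȳᵢ | A·x̄ᵢ | A·ȳᵢ
web | 2520.00 | 115.00 | 90.00 | 289800.00 | 226800.00
flange | 8280.00 | 115.00 | 198.00 | 952200.00 | 1639440.00
Σ | 10800.00 |  |  | 1242000.00 | 1866240.00
X̄ = 1242000.00 / 10800.00 = 115.00 in
Ȳ = 1866240.00 / 10800.00 = 172.80 in

X̄ = 115.00 in, Ȳ = 172.80 in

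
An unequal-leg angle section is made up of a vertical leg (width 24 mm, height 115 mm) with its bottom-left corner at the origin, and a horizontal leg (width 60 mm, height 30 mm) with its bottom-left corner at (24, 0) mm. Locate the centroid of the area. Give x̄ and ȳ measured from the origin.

x̄ = 28.58 mm, ȳ = 40.72 mm

Part | A | x̄ᵢ | ȳᵢ | A·x̄ᵢ | A·ȳᵢ
vertical leg | 2760.00 | 12.00 | 57.50 | 33120.00 | 158700.00
horizontal leg | 1800.00 | 54.00 | 15.00 | 97200.00 | 27000.00
Σ | 4560.00 |  |  | 130320.00 | 185700.00
x̄ = 130320.00 / 4560.00 = 28.58 mm
ȳ = 185700.00 / 4560.00 = 40.72 mm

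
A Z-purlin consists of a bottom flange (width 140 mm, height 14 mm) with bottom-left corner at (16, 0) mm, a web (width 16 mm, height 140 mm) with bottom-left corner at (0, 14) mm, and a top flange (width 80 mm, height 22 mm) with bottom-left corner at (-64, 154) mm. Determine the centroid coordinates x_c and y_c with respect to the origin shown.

Part | A | x̄ᵢ | ȳᵢ | A·x̄ᵢ | A·ȳᵢ
bottom flange | 1960.00 | 86.00 | 7.00 | 168560.00 | 13720.00
web | 2240.00 | 8.00 | 84.00 | 17920.00 | 188160.00
top flange | 1760.00 | -24.00 | 165.00 | -42240.00 | 290400.00
Σ | 5960.00 |  |  | 144240.00 | 492280.00
x_c = 144240.00 / 5960.00 = 24.20 mm
y_c = 492280.00 / 5960.00 = 82.60 mm

x_c = 24.20 mm, y_c = 82.60 mm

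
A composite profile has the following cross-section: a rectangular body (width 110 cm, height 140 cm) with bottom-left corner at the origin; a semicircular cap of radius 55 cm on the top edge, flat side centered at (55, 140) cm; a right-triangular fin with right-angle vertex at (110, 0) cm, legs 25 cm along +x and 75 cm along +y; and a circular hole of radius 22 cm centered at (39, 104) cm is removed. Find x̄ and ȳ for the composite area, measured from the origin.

x̄ = 59.28 cm, ȳ = 87.87 cm

rectangular body: A = 110 × 140 = 15400.00, centroid at (55.00, 70.00).
semicircular top: A = ½π·55² = 4751.66, centroid at (55.00, 163.34).
triangular fin: A = ½·25·75 = 937.50, centroid at (118.33, 25.00).
hole: A = −π·22² = -1520.53, centroid at (39.00, 104.00).
ΣA = 19568.63 cm², ΣAx̄ = 1159978.04 cm³, ΣAȳ = 1719451.20 cm³.
x̄ = 1159978.04/19568.63 = 59.28 cm; ȳ = 1719451.20/19568.63 = 87.87 cm.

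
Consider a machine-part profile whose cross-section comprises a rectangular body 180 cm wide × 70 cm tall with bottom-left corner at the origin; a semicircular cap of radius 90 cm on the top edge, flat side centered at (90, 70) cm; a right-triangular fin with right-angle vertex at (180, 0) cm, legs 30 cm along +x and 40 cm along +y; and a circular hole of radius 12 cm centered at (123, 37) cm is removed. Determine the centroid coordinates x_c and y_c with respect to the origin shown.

x_c = 91.77 cm, y_c = 71.02 cm

rectangular body: A = 180 × 70 = 12600.00, centroid at (90.00, 35.00).
semicircular top: A = ½π·90² = 12723.45, centroid at (90.00, 108.20).
triangular fin: A = ½·30·40 = 600.00, centroid at (190.00, 13.33).
hole: A = −π·12² = -452.39, centroid at (123.00, 37.00).
ΣA = 25471.06 cm², ΣAx_c = 2337466.63 cm³, ΣAy_c = 1808903.11 cm³.
x_c = 2337466.63/25471.06 = 91.77 cm; y_c = 1808903.11/25471.06 = 71.02 cm.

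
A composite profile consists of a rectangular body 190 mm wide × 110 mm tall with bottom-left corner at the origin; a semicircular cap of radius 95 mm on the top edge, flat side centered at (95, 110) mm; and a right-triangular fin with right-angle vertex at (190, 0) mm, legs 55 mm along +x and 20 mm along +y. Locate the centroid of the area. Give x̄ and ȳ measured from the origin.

Part | A | x̄ᵢ | ȳᵢ | A·x̄ᵢ | A·ȳᵢ
rectangular body | 20900.00 | 95.00 | 55.00 | 1985500.00 | 1149500.00
semicircular top | 14176.44 | 95.00 | 150.32 | 1346761.50 | 2130991.39
triangular fin | 550.00 | 208.33 | 6.67 | 114583.33 | 3666.67
Σ | 35626.44 |  |  | 3446844.83 | 3284158.05
x̄ = 3446844.83 / 35626.44 = 96.75 mm
ȳ = 3284158.05 / 35626.44 = 92.18 mm

x̄ = 96.75 mm, ȳ = 92.18 mm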